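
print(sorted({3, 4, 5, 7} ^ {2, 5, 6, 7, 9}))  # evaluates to [2, 3, 4, 6, 9]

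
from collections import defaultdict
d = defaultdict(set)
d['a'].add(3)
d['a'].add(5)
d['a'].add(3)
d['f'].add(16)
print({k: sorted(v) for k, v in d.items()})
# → {'a': [3, 5], 'f': [16]}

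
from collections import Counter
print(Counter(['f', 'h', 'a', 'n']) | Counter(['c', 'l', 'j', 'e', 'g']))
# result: Counter({'f': 1, 'h': 1, 'a': 1, 'n': 1, 'c': 1, 'l': 1, 'j': 1, 'e': 1, 'g': 1})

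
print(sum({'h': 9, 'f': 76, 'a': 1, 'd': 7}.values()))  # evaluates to 93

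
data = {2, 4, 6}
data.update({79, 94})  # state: {2, 4, 6, 79, 94}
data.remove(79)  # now {2, 4, 6, 94}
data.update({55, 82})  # {2, 4, 6, 55, 82, 94}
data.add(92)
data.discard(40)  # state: {2, 4, 6, 55, 82, 92, 94}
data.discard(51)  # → {2, 4, 6, 55, 82, 92, 94}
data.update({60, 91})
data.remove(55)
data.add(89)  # {2, 4, 6, 60, 82, 89, 91, 92, 94}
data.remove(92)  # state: {2, 4, 6, 60, 82, 89, 91, 94}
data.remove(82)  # {2, 4, 6, 60, 89, 91, 94}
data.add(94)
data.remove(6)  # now {2, 4, 60, 89, 91, 94}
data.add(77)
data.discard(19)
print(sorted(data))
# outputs [2, 4, 60, 77, 89, 91, 94]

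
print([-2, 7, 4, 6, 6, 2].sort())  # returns None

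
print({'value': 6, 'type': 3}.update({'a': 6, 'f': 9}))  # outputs None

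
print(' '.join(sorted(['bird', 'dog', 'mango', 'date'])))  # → bird date dog mango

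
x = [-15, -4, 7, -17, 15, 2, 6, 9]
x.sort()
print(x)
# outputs [-17, -15, -4, 2, 6, 7, 9, 15]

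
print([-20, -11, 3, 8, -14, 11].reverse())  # None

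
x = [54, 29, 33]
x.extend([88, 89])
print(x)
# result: [54, 29, 33, 88, 89]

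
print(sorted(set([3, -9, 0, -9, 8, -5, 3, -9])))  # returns [-9, -5, 0, 3, 8]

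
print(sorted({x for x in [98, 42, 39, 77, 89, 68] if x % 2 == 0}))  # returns [42, 68, 98]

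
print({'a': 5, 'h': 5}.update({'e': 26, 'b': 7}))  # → None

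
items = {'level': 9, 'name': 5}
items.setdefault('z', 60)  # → 60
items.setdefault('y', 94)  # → 94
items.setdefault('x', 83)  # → 83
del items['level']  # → {'name': 5, 'z': 60, 'y': 94, 'x': 83}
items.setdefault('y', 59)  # 94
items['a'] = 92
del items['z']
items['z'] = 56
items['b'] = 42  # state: {'name': 5, 'y': 94, 'x': 83, 'a': 92, 'z': 56, 'b': 42}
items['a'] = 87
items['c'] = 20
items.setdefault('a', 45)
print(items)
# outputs {'name': 5, 'y': 94, 'x': 83, 'a': 87, 'z': 56, 'b': 42, 'c': 20}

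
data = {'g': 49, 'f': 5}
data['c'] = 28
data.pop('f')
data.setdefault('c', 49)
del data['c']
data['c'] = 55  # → {'g': 49, 'c': 55}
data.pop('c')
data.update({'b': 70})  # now {'g': 49, 'b': 70}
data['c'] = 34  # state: {'g': 49, 'b': 70, 'c': 34}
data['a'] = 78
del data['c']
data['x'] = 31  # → {'g': 49, 'b': 70, 'a': 78, 'x': 31}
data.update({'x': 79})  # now {'g': 49, 'b': 70, 'a': 78, 'x': 79}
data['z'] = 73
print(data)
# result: {'g': 49, 'b': 70, 'a': 78, 'x': 79, 'z': 73}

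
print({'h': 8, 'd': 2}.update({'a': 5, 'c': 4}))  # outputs None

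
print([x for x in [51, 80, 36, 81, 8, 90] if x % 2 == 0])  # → [80, 36, 8, 90]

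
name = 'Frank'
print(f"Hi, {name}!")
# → Hi, Frank!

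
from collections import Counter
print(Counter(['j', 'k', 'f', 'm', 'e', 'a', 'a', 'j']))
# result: Counter({'j': 2, 'a': 2, 'k': 1, 'f': 1, 'm': 1, 'e': 1})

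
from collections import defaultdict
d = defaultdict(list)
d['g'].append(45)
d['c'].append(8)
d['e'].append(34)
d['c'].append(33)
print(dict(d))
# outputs {'g': [45], 'c': [8, 33], 'e': [34]}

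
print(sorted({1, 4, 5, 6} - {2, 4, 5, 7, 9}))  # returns [1, 6]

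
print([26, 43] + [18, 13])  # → [26, 43, 18, 13]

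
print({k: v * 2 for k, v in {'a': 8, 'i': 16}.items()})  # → {'a': 16, 'i': 32}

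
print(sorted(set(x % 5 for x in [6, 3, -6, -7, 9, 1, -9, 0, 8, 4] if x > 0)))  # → [1, 3, 4]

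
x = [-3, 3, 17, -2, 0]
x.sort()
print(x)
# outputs [-3, -2, 0, 3, 17]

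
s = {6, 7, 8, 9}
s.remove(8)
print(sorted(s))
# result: [6, 7, 9]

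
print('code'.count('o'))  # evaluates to 1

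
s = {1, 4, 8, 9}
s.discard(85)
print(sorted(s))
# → [1, 4, 8, 9]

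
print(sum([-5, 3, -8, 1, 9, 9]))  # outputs 9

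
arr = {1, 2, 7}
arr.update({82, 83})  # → {1, 2, 7, 82, 83}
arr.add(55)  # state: {1, 2, 7, 55, 82, 83}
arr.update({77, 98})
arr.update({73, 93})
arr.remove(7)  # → {1, 2, 55, 73, 77, 82, 83, 93, 98}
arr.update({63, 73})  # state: {1, 2, 55, 63, 73, 77, 82, 83, 93, 98}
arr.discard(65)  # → {1, 2, 55, 63, 73, 77, 82, 83, 93, 98}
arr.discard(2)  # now {1, 55, 63, 73, 77, 82, 83, 93, 98}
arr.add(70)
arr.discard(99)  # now {1, 55, 63, 70, 73, 77, 82, 83, 93, 98}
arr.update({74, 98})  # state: {1, 55, 63, 70, 73, 74, 77, 82, 83, 93, 98}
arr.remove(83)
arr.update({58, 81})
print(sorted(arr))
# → [1, 55, 58, 63, 70, 73, 74, 77, 81, 82, 93, 98]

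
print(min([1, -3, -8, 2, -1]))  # -8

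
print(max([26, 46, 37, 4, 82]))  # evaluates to 82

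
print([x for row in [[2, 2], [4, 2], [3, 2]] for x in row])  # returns [2, 2, 4, 2, 3, 2]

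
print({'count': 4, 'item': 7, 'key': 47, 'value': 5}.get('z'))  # None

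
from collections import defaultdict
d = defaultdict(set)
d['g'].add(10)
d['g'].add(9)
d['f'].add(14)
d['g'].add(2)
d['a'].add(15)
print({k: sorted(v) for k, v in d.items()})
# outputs {'g': [2, 9, 10], 'f': [14], 'a': [15]}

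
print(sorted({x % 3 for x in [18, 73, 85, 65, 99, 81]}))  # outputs [0, 1, 2]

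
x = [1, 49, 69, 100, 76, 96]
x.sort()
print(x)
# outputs [1, 49, 69, 76, 96, 100]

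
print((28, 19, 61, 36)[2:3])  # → (61,)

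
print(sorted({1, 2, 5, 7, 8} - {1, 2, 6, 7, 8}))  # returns [5]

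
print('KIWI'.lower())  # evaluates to kiwi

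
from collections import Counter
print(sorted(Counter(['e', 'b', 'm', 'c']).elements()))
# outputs ['b', 'c', 'e', 'm']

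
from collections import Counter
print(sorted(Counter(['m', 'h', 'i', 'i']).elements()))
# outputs ['h', 'i', 'i', 'm']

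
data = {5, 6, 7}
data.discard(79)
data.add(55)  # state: {5, 6, 7, 55}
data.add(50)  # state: {5, 6, 7, 50, 55}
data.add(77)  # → {5, 6, 7, 50, 55, 77}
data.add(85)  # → {5, 6, 7, 50, 55, 77, 85}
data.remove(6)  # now {5, 7, 50, 55, 77, 85}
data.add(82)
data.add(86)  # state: {5, 7, 50, 55, 77, 82, 85, 86}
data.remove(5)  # {7, 50, 55, 77, 82, 85, 86}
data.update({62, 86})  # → {7, 50, 55, 62, 77, 82, 85, 86}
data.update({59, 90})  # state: {7, 50, 55, 59, 62, 77, 82, 85, 86, 90}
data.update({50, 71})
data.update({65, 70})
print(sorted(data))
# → [7, 50, 55, 59, 62, 65, 70, 71, 77, 82, 85, 86, 90]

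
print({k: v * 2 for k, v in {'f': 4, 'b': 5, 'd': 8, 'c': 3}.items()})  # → {'f': 8, 'b': 10, 'd': 16, 'c': 6}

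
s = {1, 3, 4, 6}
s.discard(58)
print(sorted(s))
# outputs [1, 3, 4, 6]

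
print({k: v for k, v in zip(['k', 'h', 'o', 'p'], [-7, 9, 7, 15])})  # {'k': -7, 'h': 9, 'o': 7, 'p': 15}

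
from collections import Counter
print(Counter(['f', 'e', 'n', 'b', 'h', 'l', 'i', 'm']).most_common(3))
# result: [('f', 1), ('e', 1), ('n', 1)]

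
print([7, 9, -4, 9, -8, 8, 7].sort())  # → None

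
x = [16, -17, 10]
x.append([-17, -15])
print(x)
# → [16, -17, 10, [-17, -15]]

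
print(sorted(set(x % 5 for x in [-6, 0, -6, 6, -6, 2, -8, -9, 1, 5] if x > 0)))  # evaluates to [0, 1, 2]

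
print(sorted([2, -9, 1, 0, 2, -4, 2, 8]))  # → [-9, -4, 0, 1, 2, 2, 2, 8]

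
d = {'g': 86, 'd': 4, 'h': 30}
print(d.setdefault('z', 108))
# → 108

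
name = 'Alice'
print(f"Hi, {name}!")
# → Hi, Alice!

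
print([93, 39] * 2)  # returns [93, 39, 93, 39]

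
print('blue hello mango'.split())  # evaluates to ['blue', 'hello', 'mango']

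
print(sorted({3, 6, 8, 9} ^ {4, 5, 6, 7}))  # [3, 4, 5, 7, 8, 9]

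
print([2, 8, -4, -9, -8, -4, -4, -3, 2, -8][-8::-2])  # [-4, 2]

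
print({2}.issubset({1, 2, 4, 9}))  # True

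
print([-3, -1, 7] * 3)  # [-3, -1, 7, -3, -1, 7, -3, -1, 7]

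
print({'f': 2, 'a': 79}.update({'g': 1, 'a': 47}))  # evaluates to None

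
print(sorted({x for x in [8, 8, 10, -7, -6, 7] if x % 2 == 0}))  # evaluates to [-6, 8, 10]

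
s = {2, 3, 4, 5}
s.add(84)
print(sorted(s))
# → [2, 3, 4, 5, 84]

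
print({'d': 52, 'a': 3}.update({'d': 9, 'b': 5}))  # None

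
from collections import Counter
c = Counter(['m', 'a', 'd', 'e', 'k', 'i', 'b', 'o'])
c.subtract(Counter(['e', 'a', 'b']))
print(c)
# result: Counter({'m': 1, 'd': 1, 'k': 1, 'i': 1, 'o': 1, 'a': 0, 'e': 0, 'b': 0})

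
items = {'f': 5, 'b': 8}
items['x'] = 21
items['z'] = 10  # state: {'f': 5, 'b': 8, 'x': 21, 'z': 10}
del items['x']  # {'f': 5, 'b': 8, 'z': 10}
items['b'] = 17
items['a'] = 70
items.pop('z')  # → 10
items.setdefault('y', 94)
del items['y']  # {'f': 5, 'b': 17, 'a': 70}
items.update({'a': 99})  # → {'f': 5, 'b': 17, 'a': 99}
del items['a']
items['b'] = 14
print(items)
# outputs {'f': 5, 'b': 14}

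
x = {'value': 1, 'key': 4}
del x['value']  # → {'key': 4}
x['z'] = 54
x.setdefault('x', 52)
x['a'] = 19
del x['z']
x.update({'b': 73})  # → {'key': 4, 'x': 52, 'a': 19, 'b': 73}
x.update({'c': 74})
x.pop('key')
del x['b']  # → {'x': 52, 'a': 19, 'c': 74}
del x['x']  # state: {'a': 19, 'c': 74}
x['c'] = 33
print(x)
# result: {'a': 19, 'c': 33}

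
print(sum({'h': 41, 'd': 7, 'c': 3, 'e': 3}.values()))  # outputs 54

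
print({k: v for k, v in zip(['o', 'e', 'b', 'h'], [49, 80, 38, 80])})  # {'o': 49, 'e': 80, 'b': 38, 'h': 80}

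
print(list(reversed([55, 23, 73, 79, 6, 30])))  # [30, 6, 79, 73, 23, 55]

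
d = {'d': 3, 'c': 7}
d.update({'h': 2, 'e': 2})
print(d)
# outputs {'d': 3, 'c': 7, 'h': 2, 'e': 2}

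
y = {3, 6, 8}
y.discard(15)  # {3, 6, 8}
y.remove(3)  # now {6, 8}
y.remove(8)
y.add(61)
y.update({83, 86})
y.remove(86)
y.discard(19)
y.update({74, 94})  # {6, 61, 74, 83, 94}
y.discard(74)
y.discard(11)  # {6, 61, 83, 94}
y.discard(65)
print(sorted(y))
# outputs [6, 61, 83, 94]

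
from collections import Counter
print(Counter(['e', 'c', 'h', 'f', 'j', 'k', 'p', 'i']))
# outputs Counter({'e': 1, 'c': 1, 'h': 1, 'f': 1, 'j': 1, 'k': 1, 'p': 1, 'i': 1})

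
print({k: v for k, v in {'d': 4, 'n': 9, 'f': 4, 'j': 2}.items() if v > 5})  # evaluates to {'n': 9}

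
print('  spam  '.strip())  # spam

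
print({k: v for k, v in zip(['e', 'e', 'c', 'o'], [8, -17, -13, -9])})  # {'e': -17, 'c': -13, 'o': -9}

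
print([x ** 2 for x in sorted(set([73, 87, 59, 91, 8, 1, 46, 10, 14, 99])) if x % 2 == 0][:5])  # [64, 100, 196, 2116]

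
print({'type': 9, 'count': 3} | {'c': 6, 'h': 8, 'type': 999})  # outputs {'type': 999, 'count': 3, 'c': 6, 'h': 8}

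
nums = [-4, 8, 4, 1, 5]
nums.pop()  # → 5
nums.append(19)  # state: [-4, 8, 4, 1, 19]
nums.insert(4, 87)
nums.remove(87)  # [-4, 8, 4, 1, 19]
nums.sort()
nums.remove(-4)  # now [1, 4, 8, 19]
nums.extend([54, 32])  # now [1, 4, 8, 19, 54, 32]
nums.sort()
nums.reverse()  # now [54, 32, 19, 8, 4, 1]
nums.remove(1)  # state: [54, 32, 19, 8, 4]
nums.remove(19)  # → [54, 32, 8, 4]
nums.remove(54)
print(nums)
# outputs [32, 8, 4]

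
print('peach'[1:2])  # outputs e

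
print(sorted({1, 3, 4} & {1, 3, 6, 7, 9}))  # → [1, 3]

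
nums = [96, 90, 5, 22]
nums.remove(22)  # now [96, 90, 5]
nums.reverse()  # [5, 90, 96]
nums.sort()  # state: [5, 90, 96]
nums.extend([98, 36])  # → [5, 90, 96, 98, 36]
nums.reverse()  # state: [36, 98, 96, 90, 5]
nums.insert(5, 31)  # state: [36, 98, 96, 90, 5, 31]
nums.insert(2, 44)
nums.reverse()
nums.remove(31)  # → [5, 90, 96, 44, 98, 36]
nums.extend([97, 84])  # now [5, 90, 96, 44, 98, 36, 97, 84]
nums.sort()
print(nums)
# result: [5, 36, 44, 84, 90, 96, 97, 98]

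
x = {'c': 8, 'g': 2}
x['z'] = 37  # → {'c': 8, 'g': 2, 'z': 37}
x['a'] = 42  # {'c': 8, 'g': 2, 'z': 37, 'a': 42}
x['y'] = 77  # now {'c': 8, 'g': 2, 'z': 37, 'a': 42, 'y': 77}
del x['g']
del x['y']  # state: {'c': 8, 'z': 37, 'a': 42}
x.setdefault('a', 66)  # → 42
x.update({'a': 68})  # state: {'c': 8, 'z': 37, 'a': 68}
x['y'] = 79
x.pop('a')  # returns 68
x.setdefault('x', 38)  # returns 38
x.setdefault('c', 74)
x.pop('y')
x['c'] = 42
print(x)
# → {'c': 42, 'z': 37, 'x': 38}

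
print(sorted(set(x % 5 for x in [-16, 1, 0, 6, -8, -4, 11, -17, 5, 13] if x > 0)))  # [0, 1, 3]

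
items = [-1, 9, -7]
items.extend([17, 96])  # [-1, 9, -7, 17, 96]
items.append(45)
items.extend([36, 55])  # [-1, 9, -7, 17, 96, 45, 36, 55]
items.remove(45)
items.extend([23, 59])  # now [-1, 9, -7, 17, 96, 36, 55, 23, 59]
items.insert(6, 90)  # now [-1, 9, -7, 17, 96, 36, 90, 55, 23, 59]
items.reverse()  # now [59, 23, 55, 90, 36, 96, 17, -7, 9, -1]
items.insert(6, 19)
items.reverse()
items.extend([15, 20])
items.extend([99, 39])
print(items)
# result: [-1, 9, -7, 17, 19, 96, 36, 90, 55, 23, 59, 15, 20, 99, 39]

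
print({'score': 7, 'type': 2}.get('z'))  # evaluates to None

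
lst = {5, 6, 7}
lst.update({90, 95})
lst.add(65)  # {5, 6, 7, 65, 90, 95}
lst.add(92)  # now {5, 6, 7, 65, 90, 92, 95}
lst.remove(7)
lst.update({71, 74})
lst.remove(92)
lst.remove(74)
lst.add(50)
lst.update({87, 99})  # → {5, 6, 50, 65, 71, 87, 90, 95, 99}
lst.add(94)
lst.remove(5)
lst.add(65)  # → {6, 50, 65, 71, 87, 90, 94, 95, 99}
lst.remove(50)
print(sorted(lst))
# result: [6, 65, 71, 87, 90, 94, 95, 99]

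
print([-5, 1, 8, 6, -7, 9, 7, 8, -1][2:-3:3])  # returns [8, 9]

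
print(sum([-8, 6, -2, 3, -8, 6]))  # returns -3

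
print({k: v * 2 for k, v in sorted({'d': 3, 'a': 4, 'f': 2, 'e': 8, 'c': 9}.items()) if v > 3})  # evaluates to {'a': 8, 'c': 18, 'e': 16}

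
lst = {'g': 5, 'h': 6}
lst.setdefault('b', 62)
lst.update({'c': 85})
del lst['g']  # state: {'h': 6, 'b': 62, 'c': 85}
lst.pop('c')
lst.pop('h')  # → 6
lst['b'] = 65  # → {'b': 65}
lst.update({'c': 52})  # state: {'b': 65, 'c': 52}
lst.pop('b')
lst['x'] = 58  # {'c': 52, 'x': 58}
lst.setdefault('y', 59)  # 59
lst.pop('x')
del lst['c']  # {'y': 59}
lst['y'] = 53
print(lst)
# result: {'y': 53}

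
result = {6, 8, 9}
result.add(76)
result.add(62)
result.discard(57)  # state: {6, 8, 9, 62, 76}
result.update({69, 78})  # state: {6, 8, 9, 62, 69, 76, 78}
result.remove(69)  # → {6, 8, 9, 62, 76, 78}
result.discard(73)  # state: {6, 8, 9, 62, 76, 78}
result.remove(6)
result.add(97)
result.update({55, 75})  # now {8, 9, 55, 62, 75, 76, 78, 97}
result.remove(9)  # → {8, 55, 62, 75, 76, 78, 97}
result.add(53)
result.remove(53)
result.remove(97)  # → {8, 55, 62, 75, 76, 78}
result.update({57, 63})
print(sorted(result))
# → [8, 55, 57, 62, 63, 75, 76, 78]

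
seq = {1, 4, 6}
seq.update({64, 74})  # {1, 4, 6, 64, 74}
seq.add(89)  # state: {1, 4, 6, 64, 74, 89}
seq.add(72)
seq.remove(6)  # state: {1, 4, 64, 72, 74, 89}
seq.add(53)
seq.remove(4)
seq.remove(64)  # {1, 53, 72, 74, 89}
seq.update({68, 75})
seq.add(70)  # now {1, 53, 68, 70, 72, 74, 75, 89}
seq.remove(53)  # {1, 68, 70, 72, 74, 75, 89}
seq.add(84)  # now {1, 68, 70, 72, 74, 75, 84, 89}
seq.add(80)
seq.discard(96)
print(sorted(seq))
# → [1, 68, 70, 72, 74, 75, 80, 84, 89]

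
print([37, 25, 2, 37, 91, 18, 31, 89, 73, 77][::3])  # [37, 37, 31, 77]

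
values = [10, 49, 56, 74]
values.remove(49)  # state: [10, 56, 74]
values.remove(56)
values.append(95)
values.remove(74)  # [10, 95]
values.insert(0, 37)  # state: [37, 10, 95]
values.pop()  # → 95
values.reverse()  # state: [10, 37]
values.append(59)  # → [10, 37, 59]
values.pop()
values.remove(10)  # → [37]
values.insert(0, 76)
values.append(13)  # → [76, 37, 13]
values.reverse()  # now [13, 37, 76]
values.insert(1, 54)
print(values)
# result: [13, 54, 37, 76]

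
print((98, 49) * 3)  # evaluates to (98, 49, 98, 49, 98, 49)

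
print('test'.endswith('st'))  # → True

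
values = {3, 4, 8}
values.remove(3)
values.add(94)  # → {4, 8, 94}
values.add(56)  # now {4, 8, 56, 94}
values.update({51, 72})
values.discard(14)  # {4, 8, 51, 56, 72, 94}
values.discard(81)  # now {4, 8, 51, 56, 72, 94}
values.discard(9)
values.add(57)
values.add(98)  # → {4, 8, 51, 56, 57, 72, 94, 98}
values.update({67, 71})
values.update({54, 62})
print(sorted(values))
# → [4, 8, 51, 54, 56, 57, 62, 67, 71, 72, 94, 98]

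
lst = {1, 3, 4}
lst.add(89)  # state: {1, 3, 4, 89}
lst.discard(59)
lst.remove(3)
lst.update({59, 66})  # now {1, 4, 59, 66, 89}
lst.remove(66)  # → {1, 4, 59, 89}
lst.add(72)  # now {1, 4, 59, 72, 89}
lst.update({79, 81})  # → {1, 4, 59, 72, 79, 81, 89}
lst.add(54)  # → {1, 4, 54, 59, 72, 79, 81, 89}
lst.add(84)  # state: {1, 4, 54, 59, 72, 79, 81, 84, 89}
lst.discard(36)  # {1, 4, 54, 59, 72, 79, 81, 84, 89}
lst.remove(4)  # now {1, 54, 59, 72, 79, 81, 84, 89}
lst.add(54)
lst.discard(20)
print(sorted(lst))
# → [1, 54, 59, 72, 79, 81, 84, 89]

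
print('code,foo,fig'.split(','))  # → ['code', 'foo', 'fig']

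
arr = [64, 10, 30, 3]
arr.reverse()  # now [3, 30, 10, 64]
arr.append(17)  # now [3, 30, 10, 64, 17]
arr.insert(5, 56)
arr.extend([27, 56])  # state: [3, 30, 10, 64, 17, 56, 27, 56]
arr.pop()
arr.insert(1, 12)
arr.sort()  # [3, 10, 12, 17, 27, 30, 56, 64]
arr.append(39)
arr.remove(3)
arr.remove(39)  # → [10, 12, 17, 27, 30, 56, 64]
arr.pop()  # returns 64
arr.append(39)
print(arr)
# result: [10, 12, 17, 27, 30, 56, 39]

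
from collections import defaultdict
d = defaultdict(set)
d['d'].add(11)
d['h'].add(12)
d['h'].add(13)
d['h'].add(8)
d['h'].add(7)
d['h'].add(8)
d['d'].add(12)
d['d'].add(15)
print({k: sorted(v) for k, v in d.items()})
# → {'d': [11, 12, 15], 'h': [7, 8, 12, 13]}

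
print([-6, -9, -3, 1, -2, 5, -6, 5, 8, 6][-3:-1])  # [5, 8]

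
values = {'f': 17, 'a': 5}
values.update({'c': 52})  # {'f': 17, 'a': 5, 'c': 52}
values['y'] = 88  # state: {'f': 17, 'a': 5, 'c': 52, 'y': 88}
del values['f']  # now {'a': 5, 'c': 52, 'y': 88}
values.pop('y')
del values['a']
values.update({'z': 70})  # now {'c': 52, 'z': 70}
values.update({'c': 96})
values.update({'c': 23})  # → {'c': 23, 'z': 70}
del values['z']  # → {'c': 23}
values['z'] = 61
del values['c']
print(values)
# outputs {'z': 61}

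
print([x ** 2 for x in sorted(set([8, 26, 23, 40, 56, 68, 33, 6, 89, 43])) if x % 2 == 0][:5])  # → [36, 64, 676, 1600, 3136]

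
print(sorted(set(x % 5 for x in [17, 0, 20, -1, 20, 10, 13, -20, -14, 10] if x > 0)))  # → [0, 2, 3]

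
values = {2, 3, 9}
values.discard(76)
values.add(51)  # {2, 3, 9, 51}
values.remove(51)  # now {2, 3, 9}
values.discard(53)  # {2, 3, 9}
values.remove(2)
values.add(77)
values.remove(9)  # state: {3, 77}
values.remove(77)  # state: {3}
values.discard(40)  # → {3}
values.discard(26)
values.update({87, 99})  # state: {3, 87, 99}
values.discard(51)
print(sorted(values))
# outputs [3, 87, 99]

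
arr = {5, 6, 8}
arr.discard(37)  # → {5, 6, 8}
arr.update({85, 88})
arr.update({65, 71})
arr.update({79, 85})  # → {5, 6, 8, 65, 71, 79, 85, 88}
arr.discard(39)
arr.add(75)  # {5, 6, 8, 65, 71, 75, 79, 85, 88}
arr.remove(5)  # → {6, 8, 65, 71, 75, 79, 85, 88}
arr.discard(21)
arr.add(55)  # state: {6, 8, 55, 65, 71, 75, 79, 85, 88}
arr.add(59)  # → {6, 8, 55, 59, 65, 71, 75, 79, 85, 88}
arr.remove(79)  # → {6, 8, 55, 59, 65, 71, 75, 85, 88}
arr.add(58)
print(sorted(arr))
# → [6, 8, 55, 58, 59, 65, 71, 75, 85, 88]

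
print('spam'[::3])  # sm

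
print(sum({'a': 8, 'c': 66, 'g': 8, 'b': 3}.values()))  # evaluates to 85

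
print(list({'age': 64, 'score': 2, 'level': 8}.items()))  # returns [('age', 64), ('score', 2), ('level', 8)]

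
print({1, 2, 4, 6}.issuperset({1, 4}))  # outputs True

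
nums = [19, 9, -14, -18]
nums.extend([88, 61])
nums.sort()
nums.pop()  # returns 88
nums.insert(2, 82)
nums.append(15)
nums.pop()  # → 15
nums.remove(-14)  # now [-18, 82, 9, 19, 61]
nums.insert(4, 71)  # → [-18, 82, 9, 19, 71, 61]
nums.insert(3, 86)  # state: [-18, 82, 9, 86, 19, 71, 61]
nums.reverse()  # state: [61, 71, 19, 86, 9, 82, -18]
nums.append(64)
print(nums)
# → [61, 71, 19, 86, 9, 82, -18, 64]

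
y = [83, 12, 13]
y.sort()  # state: [12, 13, 83]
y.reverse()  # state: [83, 13, 12]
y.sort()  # [12, 13, 83]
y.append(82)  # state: [12, 13, 83, 82]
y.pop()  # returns 82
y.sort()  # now [12, 13, 83]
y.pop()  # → 83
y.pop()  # 13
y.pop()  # 12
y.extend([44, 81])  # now [44, 81]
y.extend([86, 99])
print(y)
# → [44, 81, 86, 99]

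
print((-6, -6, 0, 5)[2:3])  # (0,)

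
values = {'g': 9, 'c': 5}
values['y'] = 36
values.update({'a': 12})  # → {'g': 9, 'c': 5, 'y': 36, 'a': 12}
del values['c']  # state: {'g': 9, 'y': 36, 'a': 12}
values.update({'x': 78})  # {'g': 9, 'y': 36, 'a': 12, 'x': 78}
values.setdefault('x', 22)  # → 78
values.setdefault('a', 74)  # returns 12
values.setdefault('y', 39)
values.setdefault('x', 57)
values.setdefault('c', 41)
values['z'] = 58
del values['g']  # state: {'y': 36, 'a': 12, 'x': 78, 'c': 41, 'z': 58}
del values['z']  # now {'y': 36, 'a': 12, 'x': 78, 'c': 41}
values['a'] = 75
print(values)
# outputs {'y': 36, 'a': 75, 'x': 78, 'c': 41}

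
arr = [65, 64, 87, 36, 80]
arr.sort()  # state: [36, 64, 65, 80, 87]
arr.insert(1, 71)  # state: [36, 71, 64, 65, 80, 87]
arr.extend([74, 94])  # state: [36, 71, 64, 65, 80, 87, 74, 94]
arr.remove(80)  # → [36, 71, 64, 65, 87, 74, 94]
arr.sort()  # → [36, 64, 65, 71, 74, 87, 94]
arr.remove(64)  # [36, 65, 71, 74, 87, 94]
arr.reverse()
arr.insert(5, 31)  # [94, 87, 74, 71, 65, 31, 36]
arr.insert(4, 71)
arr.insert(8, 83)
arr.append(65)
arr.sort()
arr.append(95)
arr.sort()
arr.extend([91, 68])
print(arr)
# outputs [31, 36, 65, 65, 71, 71, 74, 83, 87, 94, 95, 91, 68]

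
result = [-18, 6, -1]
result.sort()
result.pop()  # 6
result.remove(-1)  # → [-18]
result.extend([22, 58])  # [-18, 22, 58]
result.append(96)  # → [-18, 22, 58, 96]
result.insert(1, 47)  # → [-18, 47, 22, 58, 96]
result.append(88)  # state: [-18, 47, 22, 58, 96, 88]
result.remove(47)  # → [-18, 22, 58, 96, 88]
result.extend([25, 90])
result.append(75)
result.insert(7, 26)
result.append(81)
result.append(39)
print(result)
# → [-18, 22, 58, 96, 88, 25, 90, 26, 75, 81, 39]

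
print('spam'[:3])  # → spa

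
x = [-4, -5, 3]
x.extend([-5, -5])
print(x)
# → [-4, -5, 3, -5, -5]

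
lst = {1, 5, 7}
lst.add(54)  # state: {1, 5, 7, 54}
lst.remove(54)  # {1, 5, 7}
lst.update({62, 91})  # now {1, 5, 7, 62, 91}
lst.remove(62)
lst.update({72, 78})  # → {1, 5, 7, 72, 78, 91}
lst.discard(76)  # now {1, 5, 7, 72, 78, 91}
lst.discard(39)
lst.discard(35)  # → {1, 5, 7, 72, 78, 91}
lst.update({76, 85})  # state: {1, 5, 7, 72, 76, 78, 85, 91}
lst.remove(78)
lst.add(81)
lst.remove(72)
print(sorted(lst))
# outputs [1, 5, 7, 76, 81, 85, 91]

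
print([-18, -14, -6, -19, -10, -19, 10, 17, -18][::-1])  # [-18, 17, 10, -19, -10, -19, -6, -14, -18]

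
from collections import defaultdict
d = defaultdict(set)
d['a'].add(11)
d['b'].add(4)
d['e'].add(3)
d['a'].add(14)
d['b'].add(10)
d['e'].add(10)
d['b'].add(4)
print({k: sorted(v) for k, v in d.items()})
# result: {'a': [11, 14], 'b': [4, 10], 'e': [3, 10]}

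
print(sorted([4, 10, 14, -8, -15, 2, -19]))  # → [-19, -15, -8, 2, 4, 10, 14]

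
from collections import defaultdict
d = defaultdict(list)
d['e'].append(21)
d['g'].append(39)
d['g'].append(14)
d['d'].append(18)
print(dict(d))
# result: {'e': [21], 'g': [39, 14], 'd': [18]}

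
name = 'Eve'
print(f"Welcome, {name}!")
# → Welcome, Eve!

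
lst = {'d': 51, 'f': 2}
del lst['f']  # {'d': 51}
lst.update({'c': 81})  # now {'d': 51, 'c': 81}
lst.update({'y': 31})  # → {'d': 51, 'c': 81, 'y': 31}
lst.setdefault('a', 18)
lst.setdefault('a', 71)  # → 18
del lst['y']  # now {'d': 51, 'c': 81, 'a': 18}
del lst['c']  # {'d': 51, 'a': 18}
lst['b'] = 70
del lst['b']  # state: {'d': 51, 'a': 18}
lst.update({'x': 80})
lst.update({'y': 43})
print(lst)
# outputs {'d': 51, 'a': 18, 'x': 80, 'y': 43}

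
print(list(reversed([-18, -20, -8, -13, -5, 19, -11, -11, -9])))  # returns [-9, -11, -11, 19, -5, -13, -8, -20, -18]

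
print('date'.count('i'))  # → 0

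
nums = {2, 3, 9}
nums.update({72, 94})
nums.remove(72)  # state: {2, 3, 9, 94}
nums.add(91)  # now {2, 3, 9, 91, 94}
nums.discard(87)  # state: {2, 3, 9, 91, 94}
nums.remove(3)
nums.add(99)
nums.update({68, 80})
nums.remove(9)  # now {2, 68, 80, 91, 94, 99}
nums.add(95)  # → {2, 68, 80, 91, 94, 95, 99}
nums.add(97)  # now {2, 68, 80, 91, 94, 95, 97, 99}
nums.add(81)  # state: {2, 68, 80, 81, 91, 94, 95, 97, 99}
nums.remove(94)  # {2, 68, 80, 81, 91, 95, 97, 99}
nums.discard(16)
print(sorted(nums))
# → [2, 68, 80, 81, 91, 95, 97, 99]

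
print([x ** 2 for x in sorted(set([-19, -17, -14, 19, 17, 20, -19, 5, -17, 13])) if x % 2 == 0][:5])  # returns [196, 400]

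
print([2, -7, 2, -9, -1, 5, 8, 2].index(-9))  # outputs 3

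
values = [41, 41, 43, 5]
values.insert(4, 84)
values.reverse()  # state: [84, 5, 43, 41, 41]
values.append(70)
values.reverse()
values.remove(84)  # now [70, 41, 41, 43, 5]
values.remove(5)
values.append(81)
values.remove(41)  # [70, 41, 43, 81]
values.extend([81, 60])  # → [70, 41, 43, 81, 81, 60]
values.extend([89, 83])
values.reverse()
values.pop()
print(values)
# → [83, 89, 60, 81, 81, 43, 41]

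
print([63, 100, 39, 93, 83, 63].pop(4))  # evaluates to 83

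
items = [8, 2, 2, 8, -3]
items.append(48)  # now [8, 2, 2, 8, -3, 48]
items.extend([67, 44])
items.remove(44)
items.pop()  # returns 67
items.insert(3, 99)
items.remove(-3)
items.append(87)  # [8, 2, 2, 99, 8, 48, 87]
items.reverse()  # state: [87, 48, 8, 99, 2, 2, 8]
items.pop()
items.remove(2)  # [87, 48, 8, 99, 2]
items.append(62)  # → [87, 48, 8, 99, 2, 62]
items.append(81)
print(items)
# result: [87, 48, 8, 99, 2, 62, 81]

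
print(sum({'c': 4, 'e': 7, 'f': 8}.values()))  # 19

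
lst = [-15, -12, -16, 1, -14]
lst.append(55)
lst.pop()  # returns 55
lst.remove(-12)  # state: [-15, -16, 1, -14]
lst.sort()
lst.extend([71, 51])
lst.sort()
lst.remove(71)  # [-16, -15, -14, 1, 51]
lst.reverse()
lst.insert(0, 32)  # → [32, 51, 1, -14, -15, -16]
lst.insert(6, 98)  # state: [32, 51, 1, -14, -15, -16, 98]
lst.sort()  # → [-16, -15, -14, 1, 32, 51, 98]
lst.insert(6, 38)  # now [-16, -15, -14, 1, 32, 51, 38, 98]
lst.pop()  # 98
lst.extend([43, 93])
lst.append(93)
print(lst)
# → [-16, -15, -14, 1, 32, 51, 38, 43, 93, 93]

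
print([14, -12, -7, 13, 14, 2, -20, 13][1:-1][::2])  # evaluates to [-12, 13, 2]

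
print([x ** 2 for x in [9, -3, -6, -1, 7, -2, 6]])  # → [81, 9, 36, 1, 49, 4, 36]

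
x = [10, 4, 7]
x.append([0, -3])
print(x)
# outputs [10, 4, 7, [0, -3]]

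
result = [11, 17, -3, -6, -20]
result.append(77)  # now [11, 17, -3, -6, -20, 77]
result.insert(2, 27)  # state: [11, 17, 27, -3, -6, -20, 77]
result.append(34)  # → [11, 17, 27, -3, -6, -20, 77, 34]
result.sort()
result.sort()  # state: [-20, -6, -3, 11, 17, 27, 34, 77]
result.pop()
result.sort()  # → [-20, -6, -3, 11, 17, 27, 34]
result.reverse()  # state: [34, 27, 17, 11, -3, -6, -20]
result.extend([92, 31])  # [34, 27, 17, 11, -3, -6, -20, 92, 31]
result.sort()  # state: [-20, -6, -3, 11, 17, 27, 31, 34, 92]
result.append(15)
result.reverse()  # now [15, 92, 34, 31, 27, 17, 11, -3, -6, -20]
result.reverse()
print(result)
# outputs [-20, -6, -3, 11, 17, 27, 31, 34, 92, 15]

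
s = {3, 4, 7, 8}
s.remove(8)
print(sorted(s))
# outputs [3, 4, 7]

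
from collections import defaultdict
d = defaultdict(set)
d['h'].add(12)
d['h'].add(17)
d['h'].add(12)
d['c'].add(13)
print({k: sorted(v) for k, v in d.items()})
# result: {'h': [12, 17], 'c': [13]}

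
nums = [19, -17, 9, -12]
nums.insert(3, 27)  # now [19, -17, 9, 27, -12]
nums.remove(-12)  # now [19, -17, 9, 27]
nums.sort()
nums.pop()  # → 27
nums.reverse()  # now [19, 9, -17]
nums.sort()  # [-17, 9, 19]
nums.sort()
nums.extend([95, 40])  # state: [-17, 9, 19, 95, 40]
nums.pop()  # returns 40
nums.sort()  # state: [-17, 9, 19, 95]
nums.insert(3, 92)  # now [-17, 9, 19, 92, 95]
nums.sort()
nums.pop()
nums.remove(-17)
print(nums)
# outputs [9, 19, 92]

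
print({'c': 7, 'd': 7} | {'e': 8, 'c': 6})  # {'c': 6, 'd': 7, 'e': 8}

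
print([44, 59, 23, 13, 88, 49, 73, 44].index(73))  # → 6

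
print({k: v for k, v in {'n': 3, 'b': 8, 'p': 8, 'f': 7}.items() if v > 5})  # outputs {'b': 8, 'p': 8, 'f': 7}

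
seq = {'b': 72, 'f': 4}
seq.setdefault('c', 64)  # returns 64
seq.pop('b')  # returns 72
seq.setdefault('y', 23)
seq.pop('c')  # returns 64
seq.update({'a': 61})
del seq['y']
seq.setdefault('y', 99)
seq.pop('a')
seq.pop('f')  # 4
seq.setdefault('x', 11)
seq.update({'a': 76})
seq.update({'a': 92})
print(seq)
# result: {'y': 99, 'x': 11, 'a': 92}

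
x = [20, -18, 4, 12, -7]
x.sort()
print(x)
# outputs [-18, -7, 4, 12, 20]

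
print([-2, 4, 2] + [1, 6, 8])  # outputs [-2, 4, 2, 1, 6, 8]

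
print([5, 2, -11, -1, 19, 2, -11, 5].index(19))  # 4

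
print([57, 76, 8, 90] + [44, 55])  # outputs [57, 76, 8, 90, 44, 55]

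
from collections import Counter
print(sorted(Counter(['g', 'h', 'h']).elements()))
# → ['g', 'h', 'h']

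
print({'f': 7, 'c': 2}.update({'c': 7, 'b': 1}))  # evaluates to None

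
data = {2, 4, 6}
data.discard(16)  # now {2, 4, 6}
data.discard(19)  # {2, 4, 6}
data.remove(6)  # {2, 4}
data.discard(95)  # {2, 4}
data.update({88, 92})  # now {2, 4, 88, 92}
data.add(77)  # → {2, 4, 77, 88, 92}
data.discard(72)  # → {2, 4, 77, 88, 92}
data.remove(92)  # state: {2, 4, 77, 88}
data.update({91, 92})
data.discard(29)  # {2, 4, 77, 88, 91, 92}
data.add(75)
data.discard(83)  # {2, 4, 75, 77, 88, 91, 92}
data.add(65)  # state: {2, 4, 65, 75, 77, 88, 91, 92}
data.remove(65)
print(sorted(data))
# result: [2, 4, 75, 77, 88, 91, 92]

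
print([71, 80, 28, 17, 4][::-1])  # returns [4, 17, 28, 80, 71]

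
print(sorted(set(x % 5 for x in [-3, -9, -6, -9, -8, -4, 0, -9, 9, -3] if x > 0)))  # [4]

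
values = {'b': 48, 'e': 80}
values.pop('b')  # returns 48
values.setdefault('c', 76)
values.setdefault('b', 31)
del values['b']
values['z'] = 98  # {'e': 80, 'c': 76, 'z': 98}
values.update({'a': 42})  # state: {'e': 80, 'c': 76, 'z': 98, 'a': 42}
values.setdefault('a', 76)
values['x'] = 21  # {'e': 80, 'c': 76, 'z': 98, 'a': 42, 'x': 21}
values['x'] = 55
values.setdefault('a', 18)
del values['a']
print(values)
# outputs {'e': 80, 'c': 76, 'z': 98, 'x': 55}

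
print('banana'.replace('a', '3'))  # b3n3n3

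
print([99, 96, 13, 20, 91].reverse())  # None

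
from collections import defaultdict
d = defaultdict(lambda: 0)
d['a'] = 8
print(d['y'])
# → 0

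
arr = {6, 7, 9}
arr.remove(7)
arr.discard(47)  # {6, 9}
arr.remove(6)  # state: {9}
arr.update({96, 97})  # {9, 96, 97}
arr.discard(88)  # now {9, 96, 97}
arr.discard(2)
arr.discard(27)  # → {9, 96, 97}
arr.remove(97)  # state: {9, 96}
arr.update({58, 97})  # {9, 58, 96, 97}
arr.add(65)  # {9, 58, 65, 96, 97}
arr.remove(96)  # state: {9, 58, 65, 97}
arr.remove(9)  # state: {58, 65, 97}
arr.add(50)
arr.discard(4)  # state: {50, 58, 65, 97}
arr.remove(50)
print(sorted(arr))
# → [58, 65, 97]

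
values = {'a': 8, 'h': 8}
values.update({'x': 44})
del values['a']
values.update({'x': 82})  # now {'h': 8, 'x': 82}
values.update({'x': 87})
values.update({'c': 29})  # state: {'h': 8, 'x': 87, 'c': 29}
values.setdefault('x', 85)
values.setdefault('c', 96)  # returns 29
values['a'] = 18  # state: {'h': 8, 'x': 87, 'c': 29, 'a': 18}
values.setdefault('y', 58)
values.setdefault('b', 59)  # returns 59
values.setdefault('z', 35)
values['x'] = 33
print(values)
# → {'h': 8, 'x': 33, 'c': 29, 'a': 18, 'y': 58, 'b': 59, 'z': 35}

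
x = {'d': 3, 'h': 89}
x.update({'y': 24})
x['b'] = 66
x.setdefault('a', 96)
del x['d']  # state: {'h': 89, 'y': 24, 'b': 66, 'a': 96}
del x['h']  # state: {'y': 24, 'b': 66, 'a': 96}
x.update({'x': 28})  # {'y': 24, 'b': 66, 'a': 96, 'x': 28}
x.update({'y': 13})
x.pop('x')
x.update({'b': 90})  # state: {'y': 13, 'b': 90, 'a': 96}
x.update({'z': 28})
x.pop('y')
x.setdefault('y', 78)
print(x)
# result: {'b': 90, 'a': 96, 'z': 28, 'y': 78}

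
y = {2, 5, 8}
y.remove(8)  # {2, 5}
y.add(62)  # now {2, 5, 62}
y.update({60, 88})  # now {2, 5, 60, 62, 88}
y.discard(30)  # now {2, 5, 60, 62, 88}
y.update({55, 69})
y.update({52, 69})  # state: {2, 5, 52, 55, 60, 62, 69, 88}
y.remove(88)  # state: {2, 5, 52, 55, 60, 62, 69}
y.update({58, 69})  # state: {2, 5, 52, 55, 58, 60, 62, 69}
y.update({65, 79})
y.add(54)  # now {2, 5, 52, 54, 55, 58, 60, 62, 65, 69, 79}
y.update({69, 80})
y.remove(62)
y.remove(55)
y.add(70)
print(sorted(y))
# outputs [2, 5, 52, 54, 58, 60, 65, 69, 70, 79, 80]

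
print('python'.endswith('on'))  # True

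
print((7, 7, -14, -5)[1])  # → 7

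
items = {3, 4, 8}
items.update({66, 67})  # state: {3, 4, 8, 66, 67}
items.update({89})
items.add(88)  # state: {3, 4, 8, 66, 67, 88, 89}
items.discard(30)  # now {3, 4, 8, 66, 67, 88, 89}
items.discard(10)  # {3, 4, 8, 66, 67, 88, 89}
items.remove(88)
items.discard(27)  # {3, 4, 8, 66, 67, 89}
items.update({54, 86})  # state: {3, 4, 8, 54, 66, 67, 86, 89}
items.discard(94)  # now {3, 4, 8, 54, 66, 67, 86, 89}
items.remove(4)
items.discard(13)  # {3, 8, 54, 66, 67, 86, 89}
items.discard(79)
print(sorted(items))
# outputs [3, 8, 54, 66, 67, 86, 89]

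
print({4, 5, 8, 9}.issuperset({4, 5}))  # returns True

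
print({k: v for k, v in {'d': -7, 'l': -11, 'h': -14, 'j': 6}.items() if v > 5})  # {'j': 6}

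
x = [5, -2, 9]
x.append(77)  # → [5, -2, 9, 77]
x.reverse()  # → [77, 9, -2, 5]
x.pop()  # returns 5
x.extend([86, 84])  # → [77, 9, -2, 86, 84]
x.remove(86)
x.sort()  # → [-2, 9, 77, 84]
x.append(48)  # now [-2, 9, 77, 84, 48]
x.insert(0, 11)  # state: [11, -2, 9, 77, 84, 48]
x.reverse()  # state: [48, 84, 77, 9, -2, 11]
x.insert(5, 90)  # [48, 84, 77, 9, -2, 90, 11]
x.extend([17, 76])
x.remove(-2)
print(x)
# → [48, 84, 77, 9, 90, 11, 17, 76]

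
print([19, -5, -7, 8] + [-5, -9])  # [19, -5, -7, 8, -5, -9]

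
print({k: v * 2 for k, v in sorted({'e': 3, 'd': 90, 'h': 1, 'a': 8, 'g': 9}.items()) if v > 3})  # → {'a': 16, 'd': 180, 'g': 18}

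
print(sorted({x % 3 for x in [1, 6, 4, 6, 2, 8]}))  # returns [0, 1, 2]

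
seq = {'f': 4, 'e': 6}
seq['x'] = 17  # {'f': 4, 'e': 6, 'x': 17}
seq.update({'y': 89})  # {'f': 4, 'e': 6, 'x': 17, 'y': 89}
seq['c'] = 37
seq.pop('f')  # 4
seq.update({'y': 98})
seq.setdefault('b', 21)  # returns 21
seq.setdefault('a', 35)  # 35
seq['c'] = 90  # {'e': 6, 'x': 17, 'y': 98, 'c': 90, 'b': 21, 'a': 35}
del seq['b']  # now {'e': 6, 'x': 17, 'y': 98, 'c': 90, 'a': 35}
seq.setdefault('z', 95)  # 95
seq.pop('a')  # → 35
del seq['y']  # {'e': 6, 'x': 17, 'c': 90, 'z': 95}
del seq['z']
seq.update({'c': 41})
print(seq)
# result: {'e': 6, 'x': 17, 'c': 41}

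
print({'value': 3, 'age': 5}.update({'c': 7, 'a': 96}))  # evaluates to None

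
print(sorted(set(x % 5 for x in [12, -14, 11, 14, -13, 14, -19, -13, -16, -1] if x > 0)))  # [1, 2, 4]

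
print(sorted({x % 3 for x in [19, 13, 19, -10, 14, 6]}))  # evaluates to [0, 1, 2]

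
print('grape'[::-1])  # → eparg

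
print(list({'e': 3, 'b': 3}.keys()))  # ['e', 'b']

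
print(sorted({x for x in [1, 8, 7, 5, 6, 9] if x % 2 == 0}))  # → [6, 8]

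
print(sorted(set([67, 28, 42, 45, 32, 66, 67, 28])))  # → [28, 32, 42, 45, 66, 67]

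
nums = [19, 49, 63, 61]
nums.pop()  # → 61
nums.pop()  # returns 63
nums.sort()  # [19, 49]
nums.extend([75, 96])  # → [19, 49, 75, 96]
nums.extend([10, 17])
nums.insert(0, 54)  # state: [54, 19, 49, 75, 96, 10, 17]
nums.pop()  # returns 17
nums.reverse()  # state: [10, 96, 75, 49, 19, 54]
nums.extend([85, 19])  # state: [10, 96, 75, 49, 19, 54, 85, 19]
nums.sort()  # [10, 19, 19, 49, 54, 75, 85, 96]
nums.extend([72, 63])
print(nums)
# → [10, 19, 19, 49, 54, 75, 85, 96, 72, 63]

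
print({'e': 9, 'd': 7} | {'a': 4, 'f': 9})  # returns {'e': 9, 'd': 7, 'a': 4, 'f': 9}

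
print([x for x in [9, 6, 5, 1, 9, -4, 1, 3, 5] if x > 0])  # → [9, 6, 5, 1, 9, 1, 3, 5]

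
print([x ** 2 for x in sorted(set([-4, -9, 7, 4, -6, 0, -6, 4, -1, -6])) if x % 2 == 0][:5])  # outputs [36, 16, 0, 16]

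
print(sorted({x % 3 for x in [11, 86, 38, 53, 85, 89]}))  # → [1, 2]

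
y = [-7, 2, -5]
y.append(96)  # [-7, 2, -5, 96]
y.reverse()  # [96, -5, 2, -7]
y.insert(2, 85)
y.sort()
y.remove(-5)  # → [-7, 2, 85, 96]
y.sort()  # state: [-7, 2, 85, 96]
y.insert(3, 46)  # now [-7, 2, 85, 46, 96]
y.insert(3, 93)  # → [-7, 2, 85, 93, 46, 96]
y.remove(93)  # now [-7, 2, 85, 46, 96]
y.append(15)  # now [-7, 2, 85, 46, 96, 15]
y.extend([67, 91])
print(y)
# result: [-7, 2, 85, 46, 96, 15, 67, 91]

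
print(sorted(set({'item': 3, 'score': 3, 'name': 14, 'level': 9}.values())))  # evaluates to [3, 9, 14]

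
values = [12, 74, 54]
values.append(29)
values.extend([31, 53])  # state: [12, 74, 54, 29, 31, 53]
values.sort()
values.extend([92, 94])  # [12, 29, 31, 53, 54, 74, 92, 94]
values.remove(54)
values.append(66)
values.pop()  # 66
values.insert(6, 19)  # [12, 29, 31, 53, 74, 92, 19, 94]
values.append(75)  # [12, 29, 31, 53, 74, 92, 19, 94, 75]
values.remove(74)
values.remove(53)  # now [12, 29, 31, 92, 19, 94, 75]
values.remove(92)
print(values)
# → [12, 29, 31, 19, 94, 75]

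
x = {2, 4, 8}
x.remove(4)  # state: {2, 8}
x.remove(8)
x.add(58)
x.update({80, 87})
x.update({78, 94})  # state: {2, 58, 78, 80, 87, 94}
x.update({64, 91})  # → {2, 58, 64, 78, 80, 87, 91, 94}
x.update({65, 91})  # {2, 58, 64, 65, 78, 80, 87, 91, 94}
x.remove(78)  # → {2, 58, 64, 65, 80, 87, 91, 94}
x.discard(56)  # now {2, 58, 64, 65, 80, 87, 91, 94}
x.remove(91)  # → {2, 58, 64, 65, 80, 87, 94}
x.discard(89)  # {2, 58, 64, 65, 80, 87, 94}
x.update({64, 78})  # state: {2, 58, 64, 65, 78, 80, 87, 94}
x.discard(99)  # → {2, 58, 64, 65, 78, 80, 87, 94}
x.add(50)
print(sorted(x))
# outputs [2, 50, 58, 64, 65, 78, 80, 87, 94]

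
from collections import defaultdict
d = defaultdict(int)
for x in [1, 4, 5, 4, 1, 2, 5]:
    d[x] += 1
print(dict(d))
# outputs {1: 2, 4: 2, 5: 2, 2: 1}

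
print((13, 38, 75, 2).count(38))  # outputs 1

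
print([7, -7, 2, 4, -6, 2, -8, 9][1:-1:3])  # [-7, -6]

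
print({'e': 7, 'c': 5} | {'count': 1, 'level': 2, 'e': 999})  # {'e': 999, 'c': 5, 'count': 1, 'level': 2}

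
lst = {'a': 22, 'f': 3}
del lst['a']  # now {'f': 3}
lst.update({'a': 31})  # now {'f': 3, 'a': 31}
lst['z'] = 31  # {'f': 3, 'a': 31, 'z': 31}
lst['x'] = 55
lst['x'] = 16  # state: {'f': 3, 'a': 31, 'z': 31, 'x': 16}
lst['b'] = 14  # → {'f': 3, 'a': 31, 'z': 31, 'x': 16, 'b': 14}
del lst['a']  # {'f': 3, 'z': 31, 'x': 16, 'b': 14}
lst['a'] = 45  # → {'f': 3, 'z': 31, 'x': 16, 'b': 14, 'a': 45}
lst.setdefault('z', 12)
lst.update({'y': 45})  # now {'f': 3, 'z': 31, 'x': 16, 'b': 14, 'a': 45, 'y': 45}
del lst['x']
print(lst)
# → {'f': 3, 'z': 31, 'b': 14, 'a': 45, 'y': 45}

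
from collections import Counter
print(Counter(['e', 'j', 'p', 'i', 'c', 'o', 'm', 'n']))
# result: Counter({'e': 1, 'j': 1, 'p': 1, 'i': 1, 'c': 1, 'o': 1, 'm': 1, 'n': 1})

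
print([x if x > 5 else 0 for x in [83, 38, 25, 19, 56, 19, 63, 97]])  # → [83, 38, 25, 19, 56, 19, 63, 97]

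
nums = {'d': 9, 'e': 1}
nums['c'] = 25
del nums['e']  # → {'d': 9, 'c': 25}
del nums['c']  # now {'d': 9}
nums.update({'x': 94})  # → {'d': 9, 'x': 94}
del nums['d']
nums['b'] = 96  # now {'x': 94, 'b': 96}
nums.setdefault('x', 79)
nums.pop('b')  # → 96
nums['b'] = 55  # {'x': 94, 'b': 55}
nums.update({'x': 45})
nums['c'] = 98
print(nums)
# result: {'x': 45, 'b': 55, 'c': 98}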